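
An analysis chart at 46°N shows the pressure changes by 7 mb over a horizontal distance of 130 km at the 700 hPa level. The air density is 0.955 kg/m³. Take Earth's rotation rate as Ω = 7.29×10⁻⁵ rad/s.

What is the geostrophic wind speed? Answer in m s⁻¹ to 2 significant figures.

Coriolis parameter at 46°N:
f = 2Ω sin φ = 2 × 7.29×10⁻⁵ × sin 46° = 1.05×10⁻⁴ s⁻¹
Pressure gradient: |∂P/∂n| = 700 Pa / 130000 m = 5.38×10⁻³ Pa/m
Geostrophic balance (pressure-gradient force = Coriolis force):
V_g = (1/(fρ)) |∂P/∂n| = 5.38×10⁻³ / (1.05×10⁻⁴ × 0.955) = 53.8 m/s

54 m s⁻¹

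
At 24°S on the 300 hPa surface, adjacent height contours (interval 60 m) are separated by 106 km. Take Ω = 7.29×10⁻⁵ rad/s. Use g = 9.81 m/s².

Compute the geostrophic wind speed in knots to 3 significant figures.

Coriolis parameter at 24°S:
f = 2Ω sin φ = 2 × 7.29×10⁻⁵ × sin 24° = 5.93×10⁻⁵ s⁻¹
Height gradient: |∂Z/∂n| = 60 m / 106000 m = 5.66×10⁻⁴
On a pressure surface, geostrophic balance gives V_g = (g/f)|∂Z/∂n|:
V_g = 9.81 × 5.66×10⁻⁴ / 5.93×10⁻⁵ = 93.6 m/s
Converting: 93.6 m/s × 1.944 = 182 knots

182 knots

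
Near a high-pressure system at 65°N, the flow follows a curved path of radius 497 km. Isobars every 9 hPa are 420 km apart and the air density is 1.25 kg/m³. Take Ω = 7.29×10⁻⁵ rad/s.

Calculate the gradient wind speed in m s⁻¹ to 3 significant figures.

17.8 m s⁻¹

Coriolis parameter at 65°N:
f = 2Ω sin φ = 2 × 7.29×10⁻⁵ × sin 65° = 1.32×10⁻⁴ s⁻¹
Pressure gradient: |∂P/∂n| = 900 Pa / 420000 m = 2.14×10⁻³ Pa/m
Geostrophic speed: V_g = |∂P/∂n|/(fρ) = 2.14×10⁻³/(1.32×10⁻⁴ × 1.25) = 13.0 m/s
Around a high, pressure-gradient force acts outward with centrifugal, so Coriolis balances both:
fV = (1/ρ)|∂P/∂n| + V²/R  →  V² − fR·V + fR·V_g = 0
With fR = 1.32×10⁻⁴ × 497×10³ m = 65.7 m/s:
V = [fR − √((fR)² − 4 fR V_g)]/2 = [65.7 − √(65.7² − 4×65.7×13)]/2 = 17.8 m/s
Supergeostrophic (V > V_g = 13 m/s), as expected around a high.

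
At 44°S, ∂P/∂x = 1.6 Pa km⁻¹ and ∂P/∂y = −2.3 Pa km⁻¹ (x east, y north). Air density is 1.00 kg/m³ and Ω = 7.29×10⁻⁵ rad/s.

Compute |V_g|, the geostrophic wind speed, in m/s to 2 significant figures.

Coriolis parameter at 44°S:
f = 2Ω sin φ = 2 × 7.29×10⁻⁵ × sin 44° = 1.01×10⁻⁴ s⁻¹
In the Southern Hemisphere f is negative: f = −1.01×10⁻⁴ s⁻¹.
Component geostrophic relations (x east, y north):
u_g = −(1/(fρ)) ∂P/∂y,  v_g = (1/(fρ)) ∂P/∂x
u_g = −(−2.3×10⁻³)/(−1.01×10⁻⁴ × 1.00) = −22.7 m/s;  v_g = (1.6×10⁻³)/(−1.01×10⁻⁴ × 1.00) = −15.8 m/s
|V_g| = √(u_g² + v_g²) = 27.7 m/s

28 m/s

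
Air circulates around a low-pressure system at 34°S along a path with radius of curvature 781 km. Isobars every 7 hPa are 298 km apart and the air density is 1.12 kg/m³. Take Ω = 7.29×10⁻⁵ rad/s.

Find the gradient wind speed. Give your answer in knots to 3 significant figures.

Coriolis parameter at 34°S:
f = 2Ω sin φ = 2 × 7.29×10⁻⁵ × sin 34° = 8.15×10⁻⁵ s⁻¹
Pressure gradient: |∂P/∂n| = 700 Pa / 298000 m = 2.35×10⁻³ Pa/m
Geostrophic speed: V_g = |∂P/∂n|/(fρ) = 2.35×10⁻³/(8.15×10⁻⁵ × 1.12) = 25.7 m/s
Around a low, centrifugal force acts outward with Coriolis, so pressure-gradient force balances both:
(1/ρ)|∂P/∂n| = fV + V²/R  →  V² + fR·V − fR·V_g = 0
With fR = 8.15×10⁻⁵ × 781×10³ m = 63.7 m/s:
V = [−fR + √((fR)² + 4 fR V_g)]/2 = [−63.7 + √(63.7² + 4×63.7×25.7)]/2 = 19.7 m/s
Subgeostrophic (V < V_g = 25.7 m/s), as expected around a low.
Converting: 19.7 m/s × 1.944 = 38.2 knots

38.2 knots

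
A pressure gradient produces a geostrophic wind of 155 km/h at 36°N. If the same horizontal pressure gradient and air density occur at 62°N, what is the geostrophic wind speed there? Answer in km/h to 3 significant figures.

With the same pressure gradient and density, V_g ∝ 1/f ∝ 1/sin φ.
V₂ = V₁ · sin φ₁ / sin φ₂ = 155 × sin 36° / sin 62°
V₂ = 155 × 0.5878/0.8829 = 103 km/h

103 km/h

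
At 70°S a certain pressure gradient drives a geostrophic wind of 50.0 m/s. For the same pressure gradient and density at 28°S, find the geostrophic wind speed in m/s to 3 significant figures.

100 m/s

With the same pressure gradient and density, V_g ∝ 1/f ∝ 1/sin φ.
V₂ = V₁ · sin φ₁ / sin φ₂ = 50.0 × sin 70° / sin 28°
V₂ = 50.0 × 0.9397/0.4695 = 100 m/s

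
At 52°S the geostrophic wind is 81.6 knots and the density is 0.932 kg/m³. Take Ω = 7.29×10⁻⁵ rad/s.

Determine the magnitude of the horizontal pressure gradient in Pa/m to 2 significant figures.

4.5×10⁻³ Pa/m

Coriolis parameter at 52°S:
f = 2Ω sin φ = 2 × 7.29×10⁻⁵ × sin 52° = 1.15×10⁻⁴ s⁻¹
Wind speed in SI: 81.6 knots = 42.0 m/s
Geostrophic balance rearranged: |∂P/∂n| = f ρ V_g
|∂P/∂n| = 1.15×10⁻⁴ × 0.932 × 42.0 = 4.50×10⁻³ Pa/m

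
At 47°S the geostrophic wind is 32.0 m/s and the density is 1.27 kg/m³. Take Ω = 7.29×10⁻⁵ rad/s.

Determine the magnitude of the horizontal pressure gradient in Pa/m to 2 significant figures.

4.3×10⁻³ Pa/m

Coriolis parameter at 47°S:
f = 2Ω sin φ = 2 × 7.29×10⁻⁵ × sin 47° = 1.07×10⁻⁴ s⁻¹
Geostrophic balance rearranged: |∂P/∂n| = f ρ V_g
|∂P/∂n| = 1.07×10⁻⁴ × 1.27 × 32.0 = 4.33×10⁻³ Pa/m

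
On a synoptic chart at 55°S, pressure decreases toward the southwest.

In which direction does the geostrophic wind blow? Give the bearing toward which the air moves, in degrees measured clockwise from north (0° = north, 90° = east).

The pressure-gradient force points toward the southwest (bearing 225°).
Geostrophic balance: in the Southern Hemisphere the Coriolis force deflects motion to the left, so the geostrophic wind blows 90° to the left of the pressure-gradient force (low pressure on the right).
Rotating 225° by 90° counterclockwise gives 135° — the wind blows toward the southeast.

135°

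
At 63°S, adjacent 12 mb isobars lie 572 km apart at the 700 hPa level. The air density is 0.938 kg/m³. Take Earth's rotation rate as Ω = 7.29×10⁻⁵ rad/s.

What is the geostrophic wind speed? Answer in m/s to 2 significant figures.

Coriolis parameter at 63°S:
f = 2Ω sin φ = 2 × 7.29×10⁻⁵ × sin 63° = 1.30×10⁻⁴ s⁻¹
Pressure gradient: |∂P/∂n| = 1200 Pa / 572000 m = 2.10×10⁻³ Pa/m
Geostrophic balance (pressure-gradient force = Coriolis force):
V_g = (1/(fρ)) |∂P/∂n| = 2.10×10⁻³ / (1.30×10⁻⁴ × 0.938) = 17.2 m/s

17 m/s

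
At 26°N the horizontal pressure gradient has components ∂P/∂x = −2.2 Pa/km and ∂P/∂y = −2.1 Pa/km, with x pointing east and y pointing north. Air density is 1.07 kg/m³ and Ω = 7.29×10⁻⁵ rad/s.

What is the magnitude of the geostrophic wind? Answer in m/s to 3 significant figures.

44.5 m/s

Coriolis parameter at 26°N:
f = 2Ω sin φ = 2 × 7.29×10⁻⁵ × sin 26° = 6.39×10⁻⁵ s⁻¹
Component geostrophic relations (x east, y north):
u_g = −(1/(fρ)) ∂P/∂y,  v_g = (1/(fρ)) ∂P/∂x
u_g = −(−2.1×10⁻³)/(6.39×10⁻⁵ × 1.07) = 30.7 m/s;  v_g = (−2.2×10⁻³)/(6.39×10⁻⁵ × 1.07) = −32.2 m/s
|V_g| = √(u_g² + v_g²) = 44.5 m/s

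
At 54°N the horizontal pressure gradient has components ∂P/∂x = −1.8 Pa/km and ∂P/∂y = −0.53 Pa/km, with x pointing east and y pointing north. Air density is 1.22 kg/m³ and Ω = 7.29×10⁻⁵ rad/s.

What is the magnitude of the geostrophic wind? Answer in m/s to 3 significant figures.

Coriolis parameter at 54°N:
f = 2Ω sin φ = 2 × 7.29×10⁻⁵ × sin 54° = 1.18×10⁻⁴ s⁻¹
Component geostrophic relations (x east, y north):
u_g = −(1/(fρ)) ∂P/∂y,  v_g = (1/(fρ)) ∂P/∂x
u_g = −(−0.53×10⁻³)/(1.18×10⁻⁴ × 1.22) = 3.68 m/s;  v_g = (−1.8×10⁻³)/(1.18×10⁻⁴ × 1.22) = −12.5 m/s
|V_g| = √(u_g² + v_g²) = 13.0 m/s

13.0 m/s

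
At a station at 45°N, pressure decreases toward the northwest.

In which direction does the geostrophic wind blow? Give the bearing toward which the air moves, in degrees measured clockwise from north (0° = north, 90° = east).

045°

The pressure-gradient force points toward the northwest (bearing 315°).
Geostrophic balance: in the Northern Hemisphere the Coriolis force deflects motion to the right, so the geostrophic wind blows 90° to the right of the pressure-gradient force (low pressure on the left).
Rotating 315° by 90° clockwise gives 045° — the wind blows toward the northeast.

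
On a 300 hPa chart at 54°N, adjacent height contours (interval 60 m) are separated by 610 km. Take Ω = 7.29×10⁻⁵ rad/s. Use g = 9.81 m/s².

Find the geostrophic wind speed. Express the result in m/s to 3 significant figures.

Coriolis parameter at 54°N:
f = 2Ω sin φ = 2 × 7.29×10⁻⁵ × sin 54° = 1.18×10⁻⁴ s⁻¹
Height gradient: |∂Z/∂n| = 60 m / 610000 m = 9.84×10⁻⁵
On a pressure surface, geostrophic balance gives V_g = (g/f)|∂Z/∂n|:
V_g = 9.81 × 9.84×10⁻⁵ / 1.18×10⁻⁴ = 8.18 m/s

8.18 m/s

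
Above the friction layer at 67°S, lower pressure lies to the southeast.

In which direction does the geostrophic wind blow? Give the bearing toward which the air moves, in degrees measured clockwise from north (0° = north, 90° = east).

045°

The pressure-gradient force points toward the southeast (bearing 135°).
Geostrophic balance: in the Southern Hemisphere the Coriolis force deflects motion to the left, so the geostrophic wind blows 90° to the left of the pressure-gradient force (low pressure on the right).
Rotating 135° by 90° counterclockwise gives 045° — the wind blows toward the northeast.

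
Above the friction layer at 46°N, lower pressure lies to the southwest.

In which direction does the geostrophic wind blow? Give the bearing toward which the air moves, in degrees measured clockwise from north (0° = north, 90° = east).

315°

The pressure-gradient force points toward the southwest (bearing 225°).
Geostrophic balance: in the Northern Hemisphere the Coriolis force deflects motion to the right, so the geostrophic wind blows 90° to the right of the pressure-gradient force (low pressure on the left).
Rotating 225° by 90° clockwise gives 315° — the wind blows toward the northwest.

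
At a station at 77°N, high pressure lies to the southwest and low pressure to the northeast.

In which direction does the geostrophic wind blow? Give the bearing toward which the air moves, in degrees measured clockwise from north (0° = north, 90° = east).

The pressure-gradient force points toward the northeast (bearing 045°).
Geostrophic balance: in the Northern Hemisphere the Coriolis force deflects motion to the right, so the geostrophic wind blows 90° to the right of the pressure-gradient force (low pressure on the left).
Rotating 045° by 90° clockwise gives 135° — the wind blows toward the southeast.

135°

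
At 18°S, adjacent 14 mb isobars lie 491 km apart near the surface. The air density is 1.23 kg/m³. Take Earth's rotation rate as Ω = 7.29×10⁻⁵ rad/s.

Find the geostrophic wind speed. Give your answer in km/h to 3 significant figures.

185 km/h

Coriolis parameter at 18°S:
f = 2Ω sin φ = 2 × 7.29×10⁻⁵ × sin 18° = 4.51×10⁻⁵ s⁻¹
Pressure gradient: |∂P/∂n| = 1400 Pa / 491000 m = 2.85×10⁻³ Pa/m
Geostrophic balance (pressure-gradient force = Coriolis force):
V_g = (1/(fρ)) |∂P/∂n| = 2.85×10⁻³ / (4.51×10⁻⁵ × 1.23) = 51.5 m/s
Converting: 51.5 m/s × 3.6 = 185 km/h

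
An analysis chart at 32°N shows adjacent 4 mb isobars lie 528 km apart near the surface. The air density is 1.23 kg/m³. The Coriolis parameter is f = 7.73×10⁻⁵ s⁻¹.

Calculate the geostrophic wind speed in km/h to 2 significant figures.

Pressure gradient: |∂P/∂n| = 400 Pa / 528000 m = 7.58×10⁻⁴ Pa/m
Geostrophic balance (pressure-gradient force = Coriolis force):
V_g = (1/(fρ)) |∂P/∂n| = 7.58×10⁻⁴ / (7.73×10⁻⁵ × 1.23) = 7.97 m/s
Converting: 7.97 m/s × 3.6 = 29 km/h

29 km/h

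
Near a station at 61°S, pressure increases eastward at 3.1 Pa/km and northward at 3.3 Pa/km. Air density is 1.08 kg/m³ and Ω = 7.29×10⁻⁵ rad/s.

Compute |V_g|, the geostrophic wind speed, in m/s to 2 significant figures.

33 m/s

Coriolis parameter at 61°S:
f = 2Ω sin φ = 2 × 7.29×10⁻⁵ × sin 61° = 1.28×10⁻⁴ s⁻¹
In the Southern Hemisphere f is negative: f = −1.28×10⁻⁴ s⁻¹.
Component geostrophic relations (x east, y north):
u_g = −(1/(fρ)) ∂P/∂y,  v_g = (1/(fρ)) ∂P/∂x
u_g = −(3.3×10⁻³)/(−1.28×10⁻⁴ × 1.08) = 24.0 m/s;  v_g = (3.1×10⁻³)/(−1.28×10⁻⁴ × 1.08) = −22.5 m/s
|V_g| = √(u_g² + v_g²) = 32.9 m/s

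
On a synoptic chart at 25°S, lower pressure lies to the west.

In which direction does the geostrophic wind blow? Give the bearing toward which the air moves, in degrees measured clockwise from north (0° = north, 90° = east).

The pressure-gradient force points toward the west (bearing 270°).
Geostrophic balance: in the Southern Hemisphere the Coriolis force deflects motion to the left, so the geostrophic wind blows 90° to the left of the pressure-gradient force (low pressure on the right).
Rotating 270° by 90° counterclockwise gives 180° — the wind blows toward the south.

180°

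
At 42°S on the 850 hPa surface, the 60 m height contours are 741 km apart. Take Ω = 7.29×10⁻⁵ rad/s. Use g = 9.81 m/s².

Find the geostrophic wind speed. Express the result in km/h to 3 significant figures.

29.3 km/h

Coriolis parameter at 42°S:
f = 2Ω sin φ = 2 × 7.29×10⁻⁵ × sin 42° = 9.76×10⁻⁵ s⁻¹
Height gradient: |∂Z/∂n| = 60 m / 741000 m = 8.10×10⁻⁵
On a pressure surface, geostrophic balance gives V_g = (g/f)|∂Z/∂n|:
V_g = 9.81 × 8.10×10⁻⁵ / 9.76×10⁻⁵ = 8.14 m/s
Converting: 8.14 m/s × 3.6 = 29.3 km/h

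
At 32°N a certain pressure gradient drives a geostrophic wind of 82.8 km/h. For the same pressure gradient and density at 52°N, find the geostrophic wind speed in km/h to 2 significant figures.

56 km/h

With the same pressure gradient and density, V_g ∝ 1/f ∝ 1/sin φ.
V₂ = V₁ · sin φ₁ / sin φ₂ = 82.8 × sin 32° / sin 52°
V₂ = 82.8 × 0.5299/0.7880 = 56 km/h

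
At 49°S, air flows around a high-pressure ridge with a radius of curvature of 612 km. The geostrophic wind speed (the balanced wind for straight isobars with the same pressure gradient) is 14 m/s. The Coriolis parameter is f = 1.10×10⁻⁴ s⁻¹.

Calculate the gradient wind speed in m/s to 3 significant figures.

19.9 m/s

Around a high, pressure-gradient force acts outward with centrifugal, so Coriolis balances both:
fV = (1/ρ)|∂P/∂n| + V²/R  →  V² − fR·V + fR·V_g = 0
With fR = 1.10×10⁻⁴ × 612×10³ m = 67.3 m/s:
V = [fR − √((fR)² − 4 fR V_g)]/2 = [67.3 − √(67.3² − 4×67.3×14)]/2 = 19.9 m/s
Supergeostrophic (V > V_g = 14 m/s), as expected around a high.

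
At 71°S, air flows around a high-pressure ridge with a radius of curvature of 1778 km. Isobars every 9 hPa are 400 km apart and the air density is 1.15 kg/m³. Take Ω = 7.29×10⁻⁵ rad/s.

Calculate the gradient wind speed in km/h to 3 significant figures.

54.5 km/h

Coriolis parameter at 71°S:
f = 2Ω sin φ = 2 × 7.29×10⁻⁵ × sin 71° = 1.38×10⁻⁴ s⁻¹
Pressure gradient: |∂P/∂n| = 900 Pa / 400000 m = 2.25×10⁻³ Pa/m
Geostrophic speed: V_g = |∂P/∂n|/(fρ) = 2.25×10⁻³/(1.38×10⁻⁴ × 1.15) = 14.2 m/s
Around a high, pressure-gradient force acts outward with centrifugal, so Coriolis balances both:
fV = (1/ρ)|∂P/∂n| + V²/R  →  V² − fR·V + fR·V_g = 0
With fR = 1.38×10⁻⁴ × 1778×10³ m = 245 m/s:
V = [fR − √((fR)² − 4 fR V_g)]/2 = [245 − √(245² − 4×245×14.2)]/2 = 15.1 m/s
Supergeostrophic (V > V_g = 14.2 m/s), as expected around a high.
Converting: 15.1 m/s × 3.6 = 54.5 km/h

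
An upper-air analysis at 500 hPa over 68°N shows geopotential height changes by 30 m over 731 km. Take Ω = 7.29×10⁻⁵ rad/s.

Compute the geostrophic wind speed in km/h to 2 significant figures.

Coriolis parameter at 68°N:
f = 2Ω sin φ = 2 × 7.29×10⁻⁵ × sin 68° = 1.35×10⁻⁴ s⁻¹
Height gradient: |∂Z/∂n| = 30 m / 731000 m = 4.10×10⁻⁵
On a pressure surface, geostrophic balance gives V_g = (g/f)|∂Z/∂n|:
V_g = 9.81 × 4.10×10⁻⁵ / 1.35×10⁻⁴ = 2.98 m/s
Converting: 2.98 m/s × 3.6 = 11 km/h

11 km/h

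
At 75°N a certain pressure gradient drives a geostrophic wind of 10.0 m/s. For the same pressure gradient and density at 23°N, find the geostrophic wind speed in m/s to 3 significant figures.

24.7 m/s

With the same pressure gradient and density, V_g ∝ 1/f ∝ 1/sin φ.
V₂ = V₁ · sin φ₁ / sin φ₂ = 10.0 × sin 75° / sin 23°
V₂ = 10.0 × 0.9659/0.3907 = 24.7 m/s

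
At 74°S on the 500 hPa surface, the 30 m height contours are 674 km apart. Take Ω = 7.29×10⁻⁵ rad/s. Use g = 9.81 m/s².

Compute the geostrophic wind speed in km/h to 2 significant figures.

11 km/h

Coriolis parameter at 74°S:
f = 2Ω sin φ = 2 × 7.29×10⁻⁵ × sin 74° = 1.40×10⁻⁴ s⁻¹
Height gradient: |∂Z/∂n| = 30 m / 674000 m = 4.45×10⁻⁵
On a pressure surface, geostrophic balance gives V_g = (g/f)|∂Z/∂n|:
V_g = 9.81 × 4.45×10⁻⁵ / 1.40×10⁻⁴ = 3.12 m/s
Converting: 3.12 m/s × 3.6 = 11 km/h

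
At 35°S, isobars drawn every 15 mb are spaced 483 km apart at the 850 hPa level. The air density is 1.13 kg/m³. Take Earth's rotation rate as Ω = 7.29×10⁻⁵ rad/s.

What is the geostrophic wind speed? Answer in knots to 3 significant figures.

Coriolis parameter at 35°S:
f = 2Ω sin φ = 2 × 7.29×10⁻⁵ × sin 35° = 8.36×10⁻⁵ s⁻¹
Pressure gradient: |∂P/∂n| = 1500 Pa / 483000 m = 3.11×10⁻³ Pa/m
Geostrophic balance (pressure-gradient force = Coriolis force):
V_g = (1/(fρ)) |∂P/∂n| = 3.11×10⁻³ / (8.36×10⁻⁵ × 1.13) = 32.9 m/s
Converting: 32.9 m/s × 1.944 = 63.9 knots

63.9 knots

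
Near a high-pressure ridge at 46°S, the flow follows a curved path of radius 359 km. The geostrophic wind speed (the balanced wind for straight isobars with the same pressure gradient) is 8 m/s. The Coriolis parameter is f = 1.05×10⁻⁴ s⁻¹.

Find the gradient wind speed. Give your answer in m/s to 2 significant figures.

12 m/s

Around a high, pressure-gradient force acts outward with centrifugal, so Coriolis balances both:
fV = (1/ρ)|∂P/∂n| + V²/R  →  V² − fR·V + fR·V_g = 0
With fR = 1.05×10⁻⁴ × 359×10³ m = 37.7 m/s:
V = [fR − √((fR)² − 4 fR V_g)]/2 = [37.7 − √(37.7² − 4×37.7×8)]/2 = 11.5 m/s
Supergeostrophic (V > V_g = 8 m/s), as expected around a high.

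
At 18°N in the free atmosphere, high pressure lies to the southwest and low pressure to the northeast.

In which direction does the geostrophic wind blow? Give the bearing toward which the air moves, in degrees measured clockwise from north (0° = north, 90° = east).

The pressure-gradient force points toward the northeast (bearing 045°).
Geostrophic balance: in the Northern Hemisphere the Coriolis force deflects motion to the right, so the geostrophic wind blows 90° to the right of the pressure-gradient force (low pressure on the left).
Rotating 045° by 90° clockwise gives 135° — the wind blows toward the southeast.

135°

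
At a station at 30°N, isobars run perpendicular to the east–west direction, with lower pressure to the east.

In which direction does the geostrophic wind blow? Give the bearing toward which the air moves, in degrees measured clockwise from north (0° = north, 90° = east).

The pressure-gradient force points toward the east (bearing 090°).
Geostrophic balance: in the Northern Hemisphere the Coriolis force deflects motion to the right, so the geostrophic wind blows 90° to the right of the pressure-gradient force (low pressure on the left).
Rotating 090° by 90° clockwise gives 180° — the wind blows toward the south.

180°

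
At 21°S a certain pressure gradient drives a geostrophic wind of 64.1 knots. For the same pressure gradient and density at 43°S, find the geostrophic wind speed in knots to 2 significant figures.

34 knots

With the same pressure gradient and density, V_g ∝ 1/f ∝ 1/sin φ.
V₂ = V₁ · sin φ₁ / sin φ₂ = 64.1 × sin 21° / sin 43°
V₂ = 64.1 × 0.3584/0.6820 = 34 knots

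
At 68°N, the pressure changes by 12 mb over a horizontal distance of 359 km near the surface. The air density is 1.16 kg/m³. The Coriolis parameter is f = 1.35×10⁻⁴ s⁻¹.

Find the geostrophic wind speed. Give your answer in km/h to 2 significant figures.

77 km/h

Pressure gradient: |∂P/∂n| = 1200 Pa / 359000 m = 3.34×10⁻³ Pa/m
Geostrophic balance (pressure-gradient force = Coriolis force):
V_g = (1/(fρ)) |∂P/∂n| = 3.34×10⁻³ / (1.35×10⁻⁴ × 1.16) = 21.3 m/s
Converting: 21.3 m/s × 3.6 = 77 km/h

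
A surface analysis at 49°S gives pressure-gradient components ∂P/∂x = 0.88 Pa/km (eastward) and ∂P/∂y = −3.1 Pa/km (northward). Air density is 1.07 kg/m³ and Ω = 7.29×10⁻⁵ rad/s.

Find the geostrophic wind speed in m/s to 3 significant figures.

Coriolis parameter at 49°S:
f = 2Ω sin φ = 2 × 7.29×10⁻⁵ × sin 49° = 1.10×10⁻⁴ s⁻¹
In the Southern Hemisphere f is negative: f = −1.10×10⁻⁴ s⁻¹.
Component geostrophic relations (x east, y north):
u_g = −(1/(fρ)) ∂P/∂y,  v_g = (1/(fρ)) ∂P/∂x
u_g = −(−3.1×10⁻³)/(−1.10×10⁻⁴ × 1.07) = −26.3 m/s;  v_g = (0.88×10⁻³)/(−1.10×10⁻⁴ × 1.07) = −7.47 m/s
|V_g| = √(u_g² + v_g²) = 27.4 m/s

27.4 m/s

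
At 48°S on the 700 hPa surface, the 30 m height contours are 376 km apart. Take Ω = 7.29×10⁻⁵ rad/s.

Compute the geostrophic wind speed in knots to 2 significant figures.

Coriolis parameter at 48°S:
f = 2Ω sin φ = 2 × 7.29×10⁻⁵ × sin 48° = 1.08×10⁻⁴ s⁻¹
Height gradient: |∂Z/∂n| = 30 m / 376000 m = 7.98×10⁻⁵
On a pressure surface, geostrophic balance gives V_g = (g/f)|∂Z/∂n|:
V_g = 9.81 × 7.98×10⁻⁵ / 1.08×10⁻⁴ = 7.22 m/s
Converting: 7.22 m/s × 1.944 = 14 knots

14 knots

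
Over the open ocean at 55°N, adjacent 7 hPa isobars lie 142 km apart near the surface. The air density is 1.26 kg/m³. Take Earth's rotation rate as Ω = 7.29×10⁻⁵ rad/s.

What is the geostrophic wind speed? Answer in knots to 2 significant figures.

Coriolis parameter at 55°N:
f = 2Ω sin φ = 2 × 7.29×10⁻⁵ × sin 55° = 1.19×10⁻⁴ s⁻¹
Pressure gradient: |∂P/∂n| = 700 Pa / 142000 m = 4.93×10⁻³ Pa/m
Geostrophic balance (pressure-gradient force = Coriolis force):
V_g = (1/(fρ)) |∂P/∂n| = 4.93×10⁻³ / (1.19×10⁻⁴ × 1.26) = 32.8 m/s
Converting: 32.8 m/s × 1.944 = 64 knots

64 knots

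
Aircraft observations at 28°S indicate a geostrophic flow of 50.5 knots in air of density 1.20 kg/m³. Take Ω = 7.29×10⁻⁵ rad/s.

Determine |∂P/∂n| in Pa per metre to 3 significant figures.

2.13×10⁻³ Pa/m

Coriolis parameter at 28°S:
f = 2Ω sin φ = 2 × 7.29×10⁻⁵ × sin 28° = 6.84×10⁻⁵ s⁻¹
Wind speed in SI: 50.5 knots = 26.0 m/s
Geostrophic balance rearranged: |∂P/∂n| = f ρ V_g
|∂P/∂n| = 6.84×10⁻⁵ × 1.20 × 26.0 = 2.13×10⁻³ Pa/m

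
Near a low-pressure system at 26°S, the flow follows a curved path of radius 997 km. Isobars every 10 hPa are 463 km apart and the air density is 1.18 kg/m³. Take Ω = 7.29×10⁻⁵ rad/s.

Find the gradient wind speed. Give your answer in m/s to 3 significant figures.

Coriolis parameter at 26°S:
f = 2Ω sin φ = 2 × 7.29×10⁻⁵ × sin 26° = 6.39×10⁻⁵ s⁻¹
Pressure gradient: |∂P/∂n| = 1000 Pa / 463000 m = 2.16×10⁻³ Pa/m
Geostrophic speed: V_g = |∂P/∂n|/(fρ) = 2.16×10⁻³/(6.39×10⁻⁵ × 1.18) = 28.6 m/s
Around a low, centrifugal force acts outward with Coriolis, so pressure-gradient force balances both:
(1/ρ)|∂P/∂n| = fV + V²/R  →  V² + fR·V − fR·V_g = 0
With fR = 6.39×10⁻⁵ × 997×10³ m = 63.7 m/s:
V = [−fR + √((fR)² + 4 fR V_g)]/2 = [−63.7 + √(63.7² + 4×63.7×28.6)]/2 = 21.4 m/s
Subgeostrophic (V < V_g = 28.6 m/s), as expected around a low.

21.4 m/s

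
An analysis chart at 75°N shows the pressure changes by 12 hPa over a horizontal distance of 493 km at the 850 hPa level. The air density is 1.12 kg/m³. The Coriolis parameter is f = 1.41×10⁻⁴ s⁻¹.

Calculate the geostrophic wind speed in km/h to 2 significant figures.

Pressure gradient: |∂P/∂n| = 1200 Pa / 493000 m = 2.43×10⁻³ Pa/m
Geostrophic balance (pressure-gradient force = Coriolis force):
V_g = (1/(fρ)) |∂P/∂n| = 2.43×10⁻³ / (1.41×10⁻⁴ × 1.12) = 15.4 m/s
Converting: 15.4 m/s × 3.6 = 55 km/h

55 km/h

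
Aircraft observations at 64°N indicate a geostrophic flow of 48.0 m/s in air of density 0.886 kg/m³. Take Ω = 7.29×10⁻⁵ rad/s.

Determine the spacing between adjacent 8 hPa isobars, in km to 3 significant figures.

Coriolis parameter at 64°N:
f = 2Ω sin φ = 2 × 7.29×10⁻⁵ × sin 64° = 1.31×10⁻⁴ s⁻¹
Geostrophic balance rearranged: |∂P/∂n| = f ρ V_g
|∂P/∂n| = 1.31×10⁻⁴ × 0.886 × 48.0 = 5.57×10⁻³ Pa/m
Isobar spacing: Δn = ΔP/|∂P/∂n| = 800 Pa / 5.57×10⁻³ Pa/m = 143548 m ≈ 144 km

144 km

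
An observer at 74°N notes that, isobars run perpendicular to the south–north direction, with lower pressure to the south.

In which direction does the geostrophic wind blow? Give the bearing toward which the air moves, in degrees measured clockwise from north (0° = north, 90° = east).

The pressure-gradient force points toward the south (bearing 180°).
Geostrophic balance: in the Northern Hemisphere the Coriolis force deflects motion to the right, so the geostrophic wind blows 90° to the right of the pressure-gradient force (low pressure on the left).
Rotating 180° by 90° clockwise gives 270° — the wind blows toward the west.

270°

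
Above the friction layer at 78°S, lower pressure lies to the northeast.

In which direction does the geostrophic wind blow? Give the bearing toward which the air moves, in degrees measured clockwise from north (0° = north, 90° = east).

The pressure-gradient force points toward the northeast (bearing 045°).
Geostrophic balance: in the Southern Hemisphere the Coriolis force deflects motion to the left, so the geostrophic wind blows 90° to the left of the pressure-gradient force (low pressure on the right).
Rotating 045° by 90° counterclockwise gives 315° — the wind blows toward the northwest.

315°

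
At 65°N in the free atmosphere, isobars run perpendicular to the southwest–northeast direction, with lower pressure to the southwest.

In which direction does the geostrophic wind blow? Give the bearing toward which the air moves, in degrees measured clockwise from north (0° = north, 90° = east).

315°

The pressure-gradient force points toward the southwest (bearing 225°).
Geostrophic balance: in the Northern Hemisphere the Coriolis force deflects motion to the right, so the geostrophic wind blows 90° to the right of the pressure-gradient force (low pressure on the left).
Rotating 225° by 90° clockwise gives 315° — the wind blows toward the northwest.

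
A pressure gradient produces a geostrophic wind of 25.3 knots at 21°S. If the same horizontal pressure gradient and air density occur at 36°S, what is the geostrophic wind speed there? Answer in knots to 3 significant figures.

15.4 knots

With the same pressure gradient and density, V_g ∝ 1/f ∝ 1/sin φ.
V₂ = V₁ · sin φ₁ / sin φ₂ = 25.3 × sin 21° / sin 36°
V₂ = 25.3 × 0.3584/0.5878 = 15.4 knots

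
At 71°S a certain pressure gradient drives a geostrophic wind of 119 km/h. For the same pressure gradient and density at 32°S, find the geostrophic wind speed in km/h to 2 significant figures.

With the same pressure gradient and density, V_g ∝ 1/f ∝ 1/sin φ.
V₂ = V₁ · sin φ₁ / sin φ₂ = 119 × sin 71° / sin 32°
V₂ = 119 × 0.9455/0.5299 = 210 km/h

210 km/h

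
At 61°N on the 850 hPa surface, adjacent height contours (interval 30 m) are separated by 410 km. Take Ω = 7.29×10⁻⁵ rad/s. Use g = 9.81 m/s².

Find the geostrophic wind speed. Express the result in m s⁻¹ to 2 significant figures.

Coriolis parameter at 61°N:
f = 2Ω sin φ = 2 × 7.29×10⁻⁵ × sin 61° = 1.28×10⁻⁴ s⁻¹
Height gradient: |∂Z/∂n| = 30 m / 410000 m = 7.32×10⁻⁵
On a pressure surface, geostrophic balance gives V_g = (g/f)|∂Z/∂n|:
V_g = 9.81 × 7.32×10⁻⁵ / 1.28×10⁻⁴ = 5.63 m/s

5.6 m s⁻¹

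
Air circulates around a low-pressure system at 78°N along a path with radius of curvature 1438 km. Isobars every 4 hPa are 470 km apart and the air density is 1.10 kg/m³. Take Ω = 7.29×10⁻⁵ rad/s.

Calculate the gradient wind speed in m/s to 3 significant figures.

5.29 m/s

Coriolis parameter at 78°N:
f = 2Ω sin φ = 2 × 7.29×10⁻⁵ × sin 78° = 1.43×10⁻⁴ s⁻¹
Pressure gradient: |∂P/∂n| = 400 Pa / 470000 m = 8.51×10⁻⁴ Pa/m
Geostrophic speed: V_g = |∂P/∂n|/(fρ) = 8.51×10⁻⁴/(1.43×10⁻⁴ × 1.10) = 5.43 m/s
Around a low, centrifugal force acts outward with Coriolis, so pressure-gradient force balances both:
(1/ρ)|∂P/∂n| = fV + V²/R  →  V² + fR·V − fR·V_g = 0
With fR = 1.43×10⁻⁴ × 1438×10³ m = 205 m/s:
V = [−fR + √((fR)² + 4 fR V_g)]/2 = [−205 + √(205² + 4×205×5.43)]/2 = 5.29 m/s
Subgeostrophic (V < V_g = 5.43 m/s), as expected around a low.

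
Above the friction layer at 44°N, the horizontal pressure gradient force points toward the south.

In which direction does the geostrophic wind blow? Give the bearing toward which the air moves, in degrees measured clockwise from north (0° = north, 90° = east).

The pressure-gradient force points toward the south (bearing 180°).
Geostrophic balance: in the Northern Hemisphere the Coriolis force deflects motion to the right, so the geostrophic wind blows 90° to the right of the pressure-gradient force (low pressure on the left).
Rotating 180° by 90° clockwise gives 270° — the wind blows toward the west.

270°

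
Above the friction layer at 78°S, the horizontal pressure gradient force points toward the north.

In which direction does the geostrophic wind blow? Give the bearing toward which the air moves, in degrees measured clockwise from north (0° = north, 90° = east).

The pressure-gradient force points toward the north (bearing 000°).
Geostrophic balance: in the Southern Hemisphere the Coriolis force deflects motion to the left, so the geostrophic wind blows 90° to the left of the pressure-gradient force (low pressure on the right).
Rotating 000° by 90° counterclockwise gives 270° — the wind blows toward the west.

270°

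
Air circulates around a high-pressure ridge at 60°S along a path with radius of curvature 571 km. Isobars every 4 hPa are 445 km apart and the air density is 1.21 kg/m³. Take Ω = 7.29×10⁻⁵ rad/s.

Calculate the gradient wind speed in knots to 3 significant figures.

12.6 knots

Coriolis parameter at 60°S:
f = 2Ω sin φ = 2 × 7.29×10⁻⁵ × sin 60° = 1.26×10⁻⁴ s⁻¹
Pressure gradient: |∂P/∂n| = 400 Pa / 445000 m = 8.99×10⁻⁴ Pa/m
Geostrophic speed: V_g = |∂P/∂n|/(fρ) = 8.99×10⁻⁴/(1.26×10⁻⁴ × 1.21) = 5.88 m/s
Around a high, pressure-gradient force acts outward with centrifugal, so Coriolis balances both:
fV = (1/ρ)|∂P/∂n| + V²/R  →  V² − fR·V + fR·V_g = 0
With fR = 1.26×10⁻⁴ × 571×10³ m = 72.1 m/s:
V = [fR − √((fR)² − 4 fR V_g)]/2 = [72.1 − √(72.1² − 4×72.1×5.88)]/2 = 6.46 m/s
Supergeostrophic (V > V_g = 5.88 m/s), as expected around a high.
Converting: 6.46 m/s × 1.944 = 12.6 knots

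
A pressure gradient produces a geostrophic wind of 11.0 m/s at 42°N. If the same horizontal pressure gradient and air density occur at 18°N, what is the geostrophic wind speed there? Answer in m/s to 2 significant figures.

With the same pressure gradient and density, V_g ∝ 1/f ∝ 1/sin φ.
V₂ = V₁ · sin φ₁ / sin φ₂ = 11.0 × sin 42° / sin 18°
V₂ = 11.0 × 0.6691/0.3090 = 24 m/s

24 m/s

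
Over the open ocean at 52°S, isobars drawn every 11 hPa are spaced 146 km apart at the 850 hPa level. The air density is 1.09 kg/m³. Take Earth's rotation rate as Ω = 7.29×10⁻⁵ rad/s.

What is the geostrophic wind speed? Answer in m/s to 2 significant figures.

Coriolis parameter at 52°S:
f = 2Ω sin φ = 2 × 7.29×10⁻⁵ × sin 52° = 1.15×10⁻⁴ s⁻¹
Pressure gradient: |∂P/∂n| = 1100 Pa / 146000 m = 7.53×10⁻³ Pa/m
Geostrophic balance (pressure-gradient force = Coriolis force):
V_g = (1/(fρ)) |∂P/∂n| = 7.53×10⁻³ / (1.15×10⁻⁴ × 1.09) = 60.2 m/s

60 m/s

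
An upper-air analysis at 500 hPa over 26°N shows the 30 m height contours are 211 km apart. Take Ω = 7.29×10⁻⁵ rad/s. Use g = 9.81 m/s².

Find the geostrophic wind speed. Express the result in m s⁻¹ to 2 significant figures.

Coriolis parameter at 26°N:
f = 2Ω sin φ = 2 × 7.29×10⁻⁵ × sin 26° = 6.39×10⁻⁵ s⁻¹
Height gradient: |∂Z/∂n| = 30 m / 211000 m = 1.42×10⁻⁴
On a pressure surface, geostrophic balance gives V_g = (g/f)|∂Z/∂n|:
V_g = 9.81 × 1.42×10⁻⁴ / 6.39×10⁻⁵ = 21.8 m/s

22 m s⁻¹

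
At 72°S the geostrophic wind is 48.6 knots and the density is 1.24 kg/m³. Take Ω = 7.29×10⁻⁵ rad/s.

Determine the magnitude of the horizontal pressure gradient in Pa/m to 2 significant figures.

Coriolis parameter at 72°S:
f = 2Ω sin φ = 2 × 7.29×10⁻⁵ × sin 72° = 1.39×10⁻⁴ s⁻¹
Wind speed in SI: 48.6 knots = 25.0 m/s
Geostrophic balance rearranged: |∂P/∂n| = f ρ V_g
|∂P/∂n| = 1.39×10⁻⁴ × 1.24 × 25.0 = 4.30×10⁻³ Pa/m

4.3×10⁻³ Pa/m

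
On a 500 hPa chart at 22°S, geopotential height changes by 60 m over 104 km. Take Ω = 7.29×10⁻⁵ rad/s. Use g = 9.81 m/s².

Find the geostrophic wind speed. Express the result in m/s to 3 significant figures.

104 m/s

Coriolis parameter at 22°S:
f = 2Ω sin φ = 2 × 7.29×10⁻⁵ × sin 22° = 5.46×10⁻⁵ s⁻¹
Height gradient: |∂Z/∂n| = 60 m / 104000 m = 5.77×10⁻⁴
On a pressure surface, geostrophic balance gives V_g = (g/f)|∂Z/∂n|:
V_g = 9.81 × 5.77×10⁻⁴ / 5.46×10⁻⁵ = 104 m/s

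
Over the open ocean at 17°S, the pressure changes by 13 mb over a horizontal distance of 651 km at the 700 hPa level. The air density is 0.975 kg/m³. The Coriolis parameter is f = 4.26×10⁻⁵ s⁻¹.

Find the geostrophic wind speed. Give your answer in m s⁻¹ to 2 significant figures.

Pressure gradient: |∂P/∂n| = 1300 Pa / 651000 m = 2.00×10⁻³ Pa/m
Geostrophic balance (pressure-gradient force = Coriolis force):
V_g = (1/(fρ)) |∂P/∂n| = 2.00×10⁻³ / (4.26×10⁻⁵ × 0.975) = 48.1 m/s

48 m s⁻¹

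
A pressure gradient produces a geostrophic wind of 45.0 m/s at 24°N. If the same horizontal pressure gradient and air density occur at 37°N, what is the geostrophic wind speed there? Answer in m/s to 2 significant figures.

With the same pressure gradient and density, V_g ∝ 1/f ∝ 1/sin φ.
V₂ = V₁ · sin φ₁ / sin φ₂ = 45.0 × sin 24° / sin 37°
V₂ = 45.0 × 0.4067/0.6018 = 30 m/s

30 m/s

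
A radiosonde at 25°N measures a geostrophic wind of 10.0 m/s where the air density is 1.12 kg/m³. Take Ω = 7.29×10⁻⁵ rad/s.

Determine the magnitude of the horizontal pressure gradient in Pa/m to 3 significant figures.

Coriolis parameter at 25°N:
f = 2Ω sin φ = 2 × 7.29×10⁻⁵ × sin 25° = 6.16×10⁻⁵ s⁻¹
Geostrophic balance rearranged: |∂P/∂n| = f ρ V_g
|∂P/∂n| = 6.16×10⁻⁵ × 1.12 × 10.0 = 6.90×10⁻⁴ Pa/m

6.90×10⁻⁴ Pa/m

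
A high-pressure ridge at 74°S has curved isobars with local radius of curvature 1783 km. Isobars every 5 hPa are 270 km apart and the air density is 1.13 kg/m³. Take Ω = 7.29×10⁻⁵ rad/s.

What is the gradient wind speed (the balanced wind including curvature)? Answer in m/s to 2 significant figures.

Coriolis parameter at 74°S:
f = 2Ω sin φ = 2 × 7.29×10⁻⁵ × sin 74° = 1.40×10⁻⁴ s⁻¹
Pressure gradient: |∂P/∂n| = 500 Pa / 270000 m = 1.85×10⁻³ Pa/m
Geostrophic speed: V_g = |∂P/∂n|/(fρ) = 1.85×10⁻³/(1.40×10⁻⁴ × 1.13) = 11.7 m/s
Around a high, pressure-gradient force acts outward with centrifugal, so Coriolis balances both:
fV = (1/ρ)|∂P/∂n| + V²/R  →  V² − fR·V + fR·V_g = 0
With fR = 1.40×10⁻⁴ × 1783×10³ m = 250 m/s:
V = [fR − √((fR)² − 4 fR V_g)]/2 = [250 − √(250² − 4×250×11.7)]/2 = 12.3 m/s
Supergeostrophic (V > V_g = 11.7 m/s), as expected around a high.

12 m/s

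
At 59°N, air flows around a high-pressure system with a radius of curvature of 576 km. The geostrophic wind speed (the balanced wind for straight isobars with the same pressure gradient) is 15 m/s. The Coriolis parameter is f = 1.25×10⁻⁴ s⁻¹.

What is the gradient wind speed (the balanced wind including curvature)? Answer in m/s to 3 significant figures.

Around a high, pressure-gradient force acts outward with centrifugal, so Coriolis balances both:
fV = (1/ρ)|∂P/∂n| + V²/R  →  V² − fR·V + fR·V_g = 0
With fR = 1.25×10⁻⁴ × 576×10³ m = 72.0 m/s:
V = [fR − √((fR)² − 4 fR V_g)]/2 = [72.0 − √(72.0² − 4×72.0×15)]/2 = 21.3 m/s
Supergeostrophic (V > V_g = 15 m/s), as expected around a high.

21.3 m/s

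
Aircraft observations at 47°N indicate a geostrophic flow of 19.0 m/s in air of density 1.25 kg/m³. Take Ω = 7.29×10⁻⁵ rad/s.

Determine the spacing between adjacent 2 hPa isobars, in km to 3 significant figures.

79.0 km

Coriolis parameter at 47°N:
f = 2Ω sin φ = 2 × 7.29×10⁻⁵ × sin 47° = 1.07×10⁻⁴ s⁻¹
Geostrophic balance rearranged: |∂P/∂n| = f ρ V_g
|∂P/∂n| = 1.07×10⁻⁴ × 1.25 × 19.0 = 2.53×10⁻³ Pa/m
Isobar spacing: Δn = ΔP/|∂P/∂n| = 200 Pa / 2.53×10⁻³ Pa/m = 78974 m ≈ 79.0 km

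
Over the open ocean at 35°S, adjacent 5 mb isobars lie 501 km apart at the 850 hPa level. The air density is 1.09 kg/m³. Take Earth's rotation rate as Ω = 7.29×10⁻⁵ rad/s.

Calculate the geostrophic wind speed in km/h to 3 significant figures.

39.4 km/h

Coriolis parameter at 35°S:
f = 2Ω sin φ = 2 × 7.29×10⁻⁵ × sin 35° = 8.36×10⁻⁵ s⁻¹
Pressure gradient: |∂P/∂n| = 500 Pa / 501000 m = 9.98×10⁻⁴ Pa/m
Geostrophic balance (pressure-gradient force = Coriolis force):
V_g = (1/(fρ)) |∂P/∂n| = 9.98×10⁻⁴ / (8.36×10⁻⁵ × 1.09) = 10.9 m/s
Converting: 10.9 m/s × 3.6 = 39.4 km/h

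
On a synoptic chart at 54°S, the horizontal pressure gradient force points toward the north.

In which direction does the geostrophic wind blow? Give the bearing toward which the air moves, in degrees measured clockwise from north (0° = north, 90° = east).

The pressure-gradient force points toward the north (bearing 000°).
Geostrophic balance: in the Southern Hemisphere the Coriolis force deflects motion to the left, so the geostrophic wind blows 90° to the left of the pressure-gradient force (low pressure on the right).
Rotating 000° by 90° counterclockwise gives 270° — the wind blows toward the west.

270°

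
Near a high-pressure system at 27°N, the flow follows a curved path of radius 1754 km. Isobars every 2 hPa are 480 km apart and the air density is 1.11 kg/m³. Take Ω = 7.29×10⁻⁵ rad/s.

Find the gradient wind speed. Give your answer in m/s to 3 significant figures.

5.98 m/s

Coriolis parameter at 27°N:
f = 2Ω sin φ = 2 × 7.29×10⁻⁵ × sin 27° = 6.62×10⁻⁵ s⁻¹
Pressure gradient: |∂P/∂n| = 200 Pa / 480000 m = 4.17×10⁻⁴ Pa/m
Geostrophic speed: V_g = |∂P/∂n|/(fρ) = 4.17×10⁻⁴/(6.62×10⁻⁵ × 1.11) = 5.67 m/s
Around a high, pressure-gradient force acts outward with centrifugal, so Coriolis balances both:
fV = (1/ρ)|∂P/∂n| + V²/R  →  V² − fR·V + fR·V_g = 0
With fR = 6.62×10⁻⁵ × 1754×10³ m = 116 m/s:
V = [fR − √((fR)² − 4 fR V_g)]/2 = [116 − √(116² − 4×116×5.67)]/2 = 5.98 m/s
Supergeostrophic (V > V_g = 5.67 m/s), as expected around a high.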